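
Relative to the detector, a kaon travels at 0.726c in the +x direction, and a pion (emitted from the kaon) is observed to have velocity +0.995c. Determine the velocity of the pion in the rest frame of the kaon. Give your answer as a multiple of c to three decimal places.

+0.969c

Invert the composition law: u' = (u − v)/(1 − uv/c²).
u' = (0.995 − 0.726) / (1 − (0.995)(0.726)) = 0.2690/0.2776 = 0.9689.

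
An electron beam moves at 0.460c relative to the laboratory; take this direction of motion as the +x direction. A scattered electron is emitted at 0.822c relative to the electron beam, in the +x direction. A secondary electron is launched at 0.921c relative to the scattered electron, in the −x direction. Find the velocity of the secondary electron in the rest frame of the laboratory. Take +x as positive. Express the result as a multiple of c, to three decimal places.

+0.065c

Apply u = (u' + v)/(1 + u'v/c²) successively, working outward toward the laboratory.
Start: velocity of the electron beam relative to the laboratory = 0.4600c.
Compose with the scattered electron (u' = 0.822 in the electron beam frame): u_1 = (0.822 + 0.460) / (1 + 0.822·0.460) = 1.2820/1.3781 = 0.9303.
Compose with the secondary electron (u' = -0.921 in the scattered electron frame): u_2 = (-0.921 + 0.930) / (1 + (-0.921)·0.930) = 0.0093/0.1432 = 0.0646.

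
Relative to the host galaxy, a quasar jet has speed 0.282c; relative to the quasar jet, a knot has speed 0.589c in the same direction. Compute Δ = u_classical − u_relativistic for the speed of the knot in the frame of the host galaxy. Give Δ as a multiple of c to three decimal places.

Galilean: u_cl = 0.589 + 0.282 = 0.8710.
Relativistic: u_rel = (0.589 + 0.282) / (1 + 0.589·0.282) = 0.8710/1.1661 = 0.7469.
Δ = 0.8710 − 0.7469 = 0.1241.

Δ = 0.124c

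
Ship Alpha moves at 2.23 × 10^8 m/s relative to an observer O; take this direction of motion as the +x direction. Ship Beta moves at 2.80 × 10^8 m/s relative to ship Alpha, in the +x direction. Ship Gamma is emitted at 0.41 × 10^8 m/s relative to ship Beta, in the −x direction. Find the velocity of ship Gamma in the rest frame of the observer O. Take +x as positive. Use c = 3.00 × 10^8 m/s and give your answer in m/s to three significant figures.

Apply u = (u' + v)/(1 + u'v/c²) successively, working outward toward the observer O.
(Dividing each given speed by c = 3.00 × 10^8 m/s to work in units of c.)
Start: velocity of ship Alpha relative to the observer O = 0.7433c.
Compose with ship Beta (u' = 0.933 in ship Alpha frame): u_1 = (0.933 + 0.743) / (1 + 0.933·0.743) = 1.6767/1.6938 = 0.9899.
Compose with ship Gamma (u' = -0.137 in ship Beta frame): u_2 = (-0.137 + 0.990) / (1 + (-0.137)·0.990) = 0.8532/0.8647 = 0.9867.
So u = 0.9867 × 3.00 × 10^8 m/s.

+2.96 × 10^8 m/s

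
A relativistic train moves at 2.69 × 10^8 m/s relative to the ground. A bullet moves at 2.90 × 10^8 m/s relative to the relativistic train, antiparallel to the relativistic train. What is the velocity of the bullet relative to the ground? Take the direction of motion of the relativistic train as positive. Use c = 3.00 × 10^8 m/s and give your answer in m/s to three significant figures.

In units of c (dividing by 3.00 × 10^8 m/s): v = 0.897, u' = -0.967.
u = (u' + v)/(1 + u'v/c²):
u = (-0.967 + 0.897) / (1 + (-0.967)·0.897) = -0.0700/0.1332 = -0.5254
(Galilean addition would give -0.070c.)
Converting back: u = -0.5254 × 3.00 × 10^8 m/s.

-1.58 × 10^8 m/s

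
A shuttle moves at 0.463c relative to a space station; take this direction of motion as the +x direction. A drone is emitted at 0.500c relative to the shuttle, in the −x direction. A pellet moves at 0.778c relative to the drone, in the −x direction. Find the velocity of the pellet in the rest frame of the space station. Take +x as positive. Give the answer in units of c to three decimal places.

-0.796c

Apply u = (u' + v)/(1 + u'v/c²) successively, working outward toward the space station.
Start: velocity of the shuttle relative to the space station = 0.4630c.
Compose with the drone (u' = -0.500 in the shuttle frame): u_1 = (-0.500 + 0.463) / (1 + (-0.500)·0.463) = -0.0370/0.7685 = -0.0481.
Compose with the pellet (u' = -0.778 in the drone frame): u_2 = (-0.778 + (-0.048)) / (1 + (-0.778)·(-0.048)) = -0.8261/1.0375 = -0.7963.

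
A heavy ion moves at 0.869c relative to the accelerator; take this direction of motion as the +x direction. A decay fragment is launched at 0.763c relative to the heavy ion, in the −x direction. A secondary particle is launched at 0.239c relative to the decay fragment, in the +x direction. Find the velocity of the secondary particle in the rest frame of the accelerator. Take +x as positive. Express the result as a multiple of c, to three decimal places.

+0.515c

Apply u = (u' + v)/(1 + u'v/c²) successively, working outward toward the accelerator.
Start: velocity of the heavy ion relative to the accelerator = 0.8690c.
Compose with the decay fragment (u' = -0.763 in the heavy ion frame): u_1 = (-0.763 + 0.869) / (1 + (-0.763)·0.869) = 0.1060/0.3370 = 0.3146.
Compose with the secondary particle (u' = 0.239 in the decay fragment frame): u_2 = (0.239 + 0.315) / (1 + 0.239·0.315) = 0.5536/1.0752 = 0.5149.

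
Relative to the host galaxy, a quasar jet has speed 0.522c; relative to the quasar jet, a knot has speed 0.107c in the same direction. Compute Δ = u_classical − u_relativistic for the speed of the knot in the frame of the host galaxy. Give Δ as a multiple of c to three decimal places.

Δ = 0.033c

Galilean: u_cl = 0.107 + 0.522 = 0.6290.
Relativistic: u_rel = (0.107 + 0.522) / (1 + 0.107·0.522) = 0.6290/1.0559 = 0.5957.
Δ = 0.6290 − 0.5957 = 0.0333.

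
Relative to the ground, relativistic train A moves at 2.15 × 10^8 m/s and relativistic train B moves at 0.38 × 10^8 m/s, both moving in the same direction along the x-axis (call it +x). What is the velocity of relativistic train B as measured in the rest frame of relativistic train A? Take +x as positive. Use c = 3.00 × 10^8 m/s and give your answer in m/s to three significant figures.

β_A = 0.717, β_B = 0.127 (dividing each by c = 3.00 × 10^8 m/s).
Transform to A's frame with the inverse velocity-addition law: u' = (u − v)/(1 − uv/c²), taking u = β_B and v = β_A.
u' = (0.127 − 0.717) / (1 − (0.717)(0.127)) = -0.5900/0.9092 = -0.6489.
u' = -0.6489 × 3.00 × 10^8 m/s.

-1.95 × 10^8 m/s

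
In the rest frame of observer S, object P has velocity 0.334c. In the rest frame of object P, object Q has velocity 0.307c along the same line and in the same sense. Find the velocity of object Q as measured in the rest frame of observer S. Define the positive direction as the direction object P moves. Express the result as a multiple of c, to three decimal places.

With v = 0.334 and u' = 0.307 (in units of c),
u = (u' + v)/(1 + u'v/c²):
u = (0.307 + 0.334) / (1 + 0.307·0.334) = 0.6410/1.1025 = 0.5814
(Galilean addition would give +0.641c.)

0.581c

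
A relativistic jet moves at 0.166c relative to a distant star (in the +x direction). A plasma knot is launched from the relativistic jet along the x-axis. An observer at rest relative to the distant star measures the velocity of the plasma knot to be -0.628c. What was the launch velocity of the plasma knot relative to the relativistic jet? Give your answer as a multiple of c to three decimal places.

Invert the composition law: u' = (u − v)/(1 − uv/c²).
u' = (-0.628 − 0.166) / (1 − (-0.628)(0.166)) = -0.7940/1.1042 = -0.7190.

-0.719c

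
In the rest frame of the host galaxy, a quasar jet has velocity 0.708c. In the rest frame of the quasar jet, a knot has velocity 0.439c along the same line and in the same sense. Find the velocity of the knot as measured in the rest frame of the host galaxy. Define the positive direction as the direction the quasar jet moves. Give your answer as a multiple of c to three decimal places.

With v = 0.708 and u' = 0.439 (in units of c),
u = (u' + v)/(1 + u'v/c²):
u = (0.439 + 0.708) / (1 + 0.439·0.708) = 1.1470/1.3108 = 0.8750

0.875c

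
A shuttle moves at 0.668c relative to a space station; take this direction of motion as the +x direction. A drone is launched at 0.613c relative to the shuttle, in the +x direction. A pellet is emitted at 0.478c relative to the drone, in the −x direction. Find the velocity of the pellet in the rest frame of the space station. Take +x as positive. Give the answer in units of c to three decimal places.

+0.762c

Apply u = (u' + v)/(1 + u'v/c²) successively, working outward toward the space station.
Start: velocity of the shuttle relative to the space station = 0.6680c.
Compose with the drone (u' = 0.613 in the shuttle frame): u_1 = (0.613 + 0.668) / (1 + 0.613·0.668) = 1.2810/1.4095 = 0.9088.
Compose with the pellet (u' = -0.478 in the drone frame): u_2 = (-0.478 + 0.909) / (1 + (-0.478)·0.909) = 0.4308/0.5656 = 0.7618.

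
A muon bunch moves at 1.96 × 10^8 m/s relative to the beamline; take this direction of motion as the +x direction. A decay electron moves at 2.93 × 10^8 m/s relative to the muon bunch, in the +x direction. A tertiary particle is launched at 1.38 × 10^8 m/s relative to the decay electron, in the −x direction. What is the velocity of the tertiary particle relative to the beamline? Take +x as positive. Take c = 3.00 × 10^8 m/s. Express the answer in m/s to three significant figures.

+2.96 × 10^8 m/s

Apply u = (u' + v)/(1 + u'v/c²) successively, working outward toward the beamline.
(Dividing each given speed by c = 3.00 × 10^8 m/s to work in units of c.)
Start: velocity of the muon bunch relative to the beamline = 0.6533c.
Compose with the decay electron (u' = 0.977 in the muon bunch frame): u_1 = (0.977 + 0.653) / (1 + 0.977·0.653) = 1.6300/1.6381 = 0.9951.
Compose with the tertiary particle (u' = -0.460 in the decay electron frame): u_2 = (-0.460 + 0.995) / (1 + (-0.460)·0.995) = 0.5351/0.5423 = 0.9867.
So u = 0.9867 × 3.00 × 10^8 m/s.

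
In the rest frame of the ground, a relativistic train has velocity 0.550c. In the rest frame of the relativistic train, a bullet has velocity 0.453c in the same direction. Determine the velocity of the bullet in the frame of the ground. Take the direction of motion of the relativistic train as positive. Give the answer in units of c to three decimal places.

With v = 0.550 and u' = 0.453 (in units of c),
u = (u' + v)/(1 + u'v/c²):
u = (0.453 + 0.550) / (1 + 0.453·0.550) = 1.0030/1.2491 = 0.8029
(Galilean addition would give +1.003c, exceeding c.)

0.803c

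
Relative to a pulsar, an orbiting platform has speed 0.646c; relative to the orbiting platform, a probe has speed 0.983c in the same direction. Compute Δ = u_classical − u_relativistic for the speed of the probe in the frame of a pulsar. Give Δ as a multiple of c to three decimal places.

Δ = 0.633c

Galilean: u_cl = 0.983 + 0.646 = 1.6290.
Relativistic: u_rel = (0.983 + 0.646) / (1 + 0.983·0.646) = 1.6290/1.6350 = 0.9963.
Δ = 1.6290 − 0.9963 = 0.6327.
(The classical prediction exceeds c; the relativistic result does not.)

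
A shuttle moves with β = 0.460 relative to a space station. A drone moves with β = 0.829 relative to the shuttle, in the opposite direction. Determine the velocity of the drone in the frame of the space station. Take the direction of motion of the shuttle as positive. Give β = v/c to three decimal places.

β = -0.596

With v = 0.460 and u' = -0.829 (in units of c),
u = (u' + v)/(1 + u'v/c²):
u = (-0.829 + 0.460) / (1 + (-0.829)·0.460) = -0.3690/0.6187 = -0.5965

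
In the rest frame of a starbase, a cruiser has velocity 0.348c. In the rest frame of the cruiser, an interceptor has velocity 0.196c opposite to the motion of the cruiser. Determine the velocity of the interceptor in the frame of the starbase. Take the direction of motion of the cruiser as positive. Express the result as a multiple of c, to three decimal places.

With v = 0.348 and u' = -0.196 (in units of c),
u = (u' + v)/(1 + u'v/c²):
u = (-0.196 + 0.348) / (1 + (-0.196)·0.348) = 0.1520/0.9318 = 0.1631
(Galilean addition would give +0.152c.)

+0.163c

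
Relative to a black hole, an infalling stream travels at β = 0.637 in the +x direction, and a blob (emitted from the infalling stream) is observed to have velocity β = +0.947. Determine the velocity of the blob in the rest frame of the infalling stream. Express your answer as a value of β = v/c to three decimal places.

β = +0.781

Invert the composition law: u' = (u − v)/(1 − uv/c²).
u' = (0.947 − 0.637) / (1 − (0.947)(0.637)) = 0.3100/0.3968 = 0.7813.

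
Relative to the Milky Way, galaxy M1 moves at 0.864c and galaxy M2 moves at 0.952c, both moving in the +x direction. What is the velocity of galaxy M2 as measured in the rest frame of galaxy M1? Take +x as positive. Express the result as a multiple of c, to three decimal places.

β_A = 0.864, β_B = 0.952.
Transform to A's frame with the inverse velocity-addition law: u' = (u − v)/(1 − uv/c²), taking u = β_B and v = β_A.
u' = (0.952 − 0.864) / (1 − (0.864)(0.952)) = 0.0880/0.1775 = 0.4959.

+0.496c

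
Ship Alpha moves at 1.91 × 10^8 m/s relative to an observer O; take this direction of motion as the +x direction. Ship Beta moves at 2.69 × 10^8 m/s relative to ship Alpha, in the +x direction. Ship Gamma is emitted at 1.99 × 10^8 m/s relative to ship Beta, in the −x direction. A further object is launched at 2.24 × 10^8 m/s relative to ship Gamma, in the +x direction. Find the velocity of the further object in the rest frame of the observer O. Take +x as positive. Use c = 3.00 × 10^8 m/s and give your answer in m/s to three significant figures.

Apply u = (u' + v)/(1 + u'v/c²) successively, working outward toward the observer O.
(Dividing each given speed by c = 3.00 × 10^8 m/s to work in units of c.)
Start: velocity of ship Alpha relative to the observer O = 0.6367c.
Compose with ship Beta (u' = 0.897 in ship Alpha frame): u_1 = (0.897 + 0.637) / (1 + 0.897·0.637) = 1.5333/1.5709 = 0.9761.
Compose with ship Gamma (u' = -0.663 in ship Beta frame): u_2 = (-0.663 + 0.976) / (1 + (-0.663)·0.976) = 0.3128/0.3525 = 0.8872.
Compose with the further object (u' = 0.747 in ship Gamma frame): u_3 = (0.747 + 0.887) / (1 + 0.747·0.887) = 1.6339/1.6625 = 0.9828.
So u = 0.9828 × 3.00 × 10^8 m/s.

+2.95 × 10^8 m/s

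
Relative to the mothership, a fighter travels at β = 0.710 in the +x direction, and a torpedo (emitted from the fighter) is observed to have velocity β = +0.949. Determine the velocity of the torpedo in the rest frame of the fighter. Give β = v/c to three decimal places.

Invert the composition law: u' = (u − v)/(1 − uv/c²).
u' = (0.949 − 0.710) / (1 − (0.949)(0.710)) = 0.2390/0.3262 = 0.7327.

β = +0.733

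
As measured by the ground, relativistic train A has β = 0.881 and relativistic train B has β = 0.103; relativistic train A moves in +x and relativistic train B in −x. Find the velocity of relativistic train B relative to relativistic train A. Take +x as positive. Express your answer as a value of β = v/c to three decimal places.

β = -0.902

β_A = 0.881, β_B = -0.103.
Transform to A's frame with the inverse velocity-addition law: u' = (u − v)/(1 − uv/c²), taking u = β_B and v = β_A.
u' = (-0.103 − 0.881) / (1 − (0.881)(-0.103)) = -0.9840/1.0907 = -0.9021.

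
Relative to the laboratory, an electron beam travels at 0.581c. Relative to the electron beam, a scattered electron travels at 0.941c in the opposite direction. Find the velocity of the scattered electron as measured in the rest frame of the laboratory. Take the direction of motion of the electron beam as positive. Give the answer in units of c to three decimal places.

-0.794c

With v = 0.581 and u' = -0.941 (in units of c),
u = (u' + v)/(1 + u'v/c²):
u = (-0.941 + 0.581) / (1 + (-0.941)·0.581) = -0.3600/0.4533 = -0.7942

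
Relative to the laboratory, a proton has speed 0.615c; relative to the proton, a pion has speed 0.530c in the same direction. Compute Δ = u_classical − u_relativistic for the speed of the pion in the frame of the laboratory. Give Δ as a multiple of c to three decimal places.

Δ = 0.281c

Galilean: u_cl = 0.530 + 0.615 = 1.1450.
Relativistic: u_rel = (0.530 + 0.615) / (1 + 0.530·0.615) = 1.1450/1.3259 = 0.8635.
Δ = 1.1450 − 0.8635 = 0.2815.
(The classical prediction exceeds c; the relativistic result does not.)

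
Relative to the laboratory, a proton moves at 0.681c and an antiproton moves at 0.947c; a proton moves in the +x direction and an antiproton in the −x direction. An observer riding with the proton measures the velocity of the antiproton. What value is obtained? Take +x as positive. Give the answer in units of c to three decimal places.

-0.990c

β_A = 0.681, β_B = -0.947.
Transform to A's frame with the inverse velocity-addition law: u' = (u − v)/(1 − uv/c²), taking u = β_B and v = β_A.
u' = (-0.947 − 0.681) / (1 − (0.681)(-0.947)) = -1.6280/1.6449 = -0.9897.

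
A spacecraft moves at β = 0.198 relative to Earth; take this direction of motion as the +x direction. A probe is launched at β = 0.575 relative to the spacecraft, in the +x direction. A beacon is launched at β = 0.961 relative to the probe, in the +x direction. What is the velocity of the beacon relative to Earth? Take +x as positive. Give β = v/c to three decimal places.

β = 0.993

Apply u = (u' + v)/(1 + u'v/c²) successively, working outward toward Earth.
Start: velocity of the spacecraft relative to Earth = 0.1980c.
Compose with the probe (u' = 0.575 in the spacecraft frame): u_1 = (0.575 + 0.198) / (1 + 0.575·0.198) = 0.7730/1.1139 = 0.6940.
Compose with the beacon (u' = 0.961 in the probe frame): u_2 = (0.961 + 0.694) / (1 + 0.961·0.694) = 1.6550/1.6669 = 0.9928.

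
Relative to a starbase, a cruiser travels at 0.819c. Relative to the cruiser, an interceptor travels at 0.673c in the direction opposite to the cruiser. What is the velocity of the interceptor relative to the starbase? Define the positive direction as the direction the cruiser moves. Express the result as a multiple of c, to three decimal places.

+0.325c

With v = 0.819 and u' = -0.673 (in units of c),
u = (u' + v)/(1 + u'v/c²):
u = (-0.673 + 0.819) / (1 + (-0.673)·0.819) = 0.1460/0.4488 = 0.3253
(Galilean addition would give +0.146c.)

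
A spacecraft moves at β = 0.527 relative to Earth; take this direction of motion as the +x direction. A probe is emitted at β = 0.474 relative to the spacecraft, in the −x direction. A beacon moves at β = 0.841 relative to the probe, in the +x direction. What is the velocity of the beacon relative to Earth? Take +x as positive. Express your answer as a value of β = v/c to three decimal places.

β = +0.861

Apply u = (u' + v)/(1 + u'v/c²) successively, working outward toward Earth.
Start: velocity of the spacecraft relative to Earth = 0.5270c.
Compose with the probe (u' = -0.474 in the spacecraft frame): u_1 = (-0.474 + 0.527) / (1 + (-0.474)·0.527) = 0.0530/0.7502 = 0.0706.
Compose with the beacon (u' = 0.841 in the probe frame): u_2 = (0.841 + 0.071) / (1 + 0.841·0.071) = 0.9116/1.0594 = 0.8605.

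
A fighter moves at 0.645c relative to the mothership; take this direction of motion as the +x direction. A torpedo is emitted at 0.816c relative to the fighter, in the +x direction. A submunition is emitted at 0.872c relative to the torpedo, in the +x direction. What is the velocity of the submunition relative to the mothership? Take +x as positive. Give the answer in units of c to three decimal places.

0.997c

Apply u = (u' + v)/(1 + u'v/c²) successively, working outward toward the mothership.
Start: velocity of the fighter relative to the mothership = 0.6450c.
Compose with the torpedo (u' = 0.816 in the fighter frame): u_1 = (0.816 + 0.645) / (1 + 0.816·0.645) = 1.4610/1.5263 = 0.9572.
Compose with the submunition (u' = 0.872 in the torpedo frame): u_2 = (0.872 + 0.957) / (1 + 0.872·0.957) = 1.8292/1.8347 = 0.9970.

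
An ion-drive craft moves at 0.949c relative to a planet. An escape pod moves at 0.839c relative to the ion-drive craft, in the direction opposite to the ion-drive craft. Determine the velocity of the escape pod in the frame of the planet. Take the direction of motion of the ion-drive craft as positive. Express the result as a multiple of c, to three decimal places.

With v = 0.949 and u' = -0.839 (in units of c),
u = (u' + v)/(1 + u'v/c²):
u = (-0.839 + 0.949) / (1 + (-0.839)·0.949) = 0.1100/0.2038 = 0.5398
(Galilean addition would give +0.110c.)

+0.540c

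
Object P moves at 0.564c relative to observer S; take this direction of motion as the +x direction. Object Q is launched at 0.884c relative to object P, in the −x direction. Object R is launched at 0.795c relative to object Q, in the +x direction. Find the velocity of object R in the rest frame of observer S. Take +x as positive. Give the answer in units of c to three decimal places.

Apply u = (u' + v)/(1 + u'v/c²) successively, working outward toward observer S.
Start: velocity of object P relative to observer S = 0.5640c.
Compose with object Q (u' = -0.884 in object P frame): u_1 = (-0.884 + 0.564) / (1 + (-0.884)·0.564) = -0.3200/0.5014 = -0.6382.
Compose with object R (u' = 0.795 in object Q frame): u_2 = (0.795 + (-0.638)) / (1 + 0.795·(-0.638)) = 0.1568/0.4926 = 0.3183.

+0.318c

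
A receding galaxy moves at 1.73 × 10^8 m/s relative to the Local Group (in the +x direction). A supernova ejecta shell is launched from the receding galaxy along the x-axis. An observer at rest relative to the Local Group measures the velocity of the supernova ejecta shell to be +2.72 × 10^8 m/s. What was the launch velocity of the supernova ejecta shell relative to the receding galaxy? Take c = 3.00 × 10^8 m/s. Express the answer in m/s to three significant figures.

v = 0.577c, u = 0.907c.
Invert the composition law: u' = (u − v)/(1 − uv/c²).
u' = (0.907 − 0.577) / (1 − (0.907)(0.577)) = 0.3300/0.4772 = 0.6916.
u' = 0.6916 × 3.00 × 10^8 m/s.

+2.07 × 10^8 m/s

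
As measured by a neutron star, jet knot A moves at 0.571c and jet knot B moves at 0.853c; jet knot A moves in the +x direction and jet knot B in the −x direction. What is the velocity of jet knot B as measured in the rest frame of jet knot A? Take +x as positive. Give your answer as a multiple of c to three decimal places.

-0.958c

β_A = 0.571, β_B = -0.853.
Transform to A's frame with the inverse velocity-addition law: u' = (u − v)/(1 − uv/c²), taking u = β_B and v = β_A.
u' = (-0.853 − 0.571) / (1 − (0.571)(-0.853)) = -1.4240/1.4871 = -0.9576.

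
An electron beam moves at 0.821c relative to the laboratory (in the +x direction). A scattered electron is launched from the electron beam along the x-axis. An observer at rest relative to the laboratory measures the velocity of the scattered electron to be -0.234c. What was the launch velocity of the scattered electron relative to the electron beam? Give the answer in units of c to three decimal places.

-0.885c

Invert the composition law: u' = (u − v)/(1 − uv/c²).
u' = (-0.234 − 0.821) / (1 − (-0.234)(0.821)) = -1.0550/1.1921 = -0.8850.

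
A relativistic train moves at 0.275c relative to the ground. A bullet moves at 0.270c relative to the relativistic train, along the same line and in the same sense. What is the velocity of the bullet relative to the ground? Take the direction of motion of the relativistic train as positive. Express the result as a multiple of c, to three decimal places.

With v = 0.275 and u' = 0.270 (in units of c),
u = (u' + v)/(1 + u'v/c²):
u = (0.270 + 0.275) / (1 + 0.270·0.275) = 0.5450/1.0742 = 0.5073

0.507c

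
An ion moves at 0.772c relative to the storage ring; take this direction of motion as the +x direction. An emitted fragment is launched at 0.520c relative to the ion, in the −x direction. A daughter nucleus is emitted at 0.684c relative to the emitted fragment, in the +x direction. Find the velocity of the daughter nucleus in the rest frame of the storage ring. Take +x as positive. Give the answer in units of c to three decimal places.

Apply u = (u' + v)/(1 + u'v/c²) successively, working outward toward the storage ring.
Start: velocity of the ion relative to the storage ring = 0.7720c.
Compose with the emitted fragment (u' = -0.520 in the ion frame): u_1 = (-0.520 + 0.772) / (1 + (-0.520)·0.772) = 0.2520/0.5986 = 0.4210.
Compose with the daughter nucleus (u' = 0.684 in the emitted fragment frame): u_2 = (0.684 + 0.421) / (1 + 0.684·0.421) = 1.1050/1.2880 = 0.8579.

+0.858c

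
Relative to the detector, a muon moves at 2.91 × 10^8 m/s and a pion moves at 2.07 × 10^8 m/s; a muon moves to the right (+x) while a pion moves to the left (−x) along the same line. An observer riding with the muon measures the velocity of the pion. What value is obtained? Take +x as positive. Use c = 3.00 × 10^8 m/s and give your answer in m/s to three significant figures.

β_A = 0.970, β_B = -0.690 (dividing each by c = 3.00 × 10^8 m/s).
Transform to A's frame with the inverse velocity-addition law: u' = (u − v)/(1 − uv/c²), taking u = β_B and v = β_A.
u' = (-0.690 − 0.970) / (1 − (0.970)(-0.690)) = -1.6600/1.6693 = -0.9944.
u' = -0.9944 × 3.00 × 10^8 m/s.

-2.98 × 10^8 m/s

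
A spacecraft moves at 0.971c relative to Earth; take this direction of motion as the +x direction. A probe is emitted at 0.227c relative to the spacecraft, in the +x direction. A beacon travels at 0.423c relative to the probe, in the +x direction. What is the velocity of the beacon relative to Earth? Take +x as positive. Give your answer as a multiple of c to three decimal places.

0.993c

Apply u = (u' + v)/(1 + u'v/c²) successively, working outward toward Earth.
Start: velocity of the spacecraft relative to Earth = 0.9710c.
Compose with the probe (u' = 0.227 in the spacecraft frame): u_1 = (0.227 + 0.971) / (1 + 0.227·0.971) = 1.1980/1.2204 = 0.9816.
Compose with the beacon (u' = 0.423 in the probe frame): u_2 = (0.423 + 0.982) / (1 + 0.423·0.982) = 1.4046/1.4152 = 0.9925.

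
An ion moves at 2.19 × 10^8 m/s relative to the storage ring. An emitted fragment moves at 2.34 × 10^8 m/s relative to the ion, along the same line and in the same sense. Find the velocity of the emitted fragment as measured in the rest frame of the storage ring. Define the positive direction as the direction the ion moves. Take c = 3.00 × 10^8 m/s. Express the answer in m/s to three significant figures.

In units of c (dividing by 3.00 × 10^8 m/s): v = 0.730, u' = 0.780.
u = (u' + v)/(1 + u'v/c²):
u = (0.780 + 0.730) / (1 + 0.780·0.730) = 1.5100/1.5694 = 0.9622
Converting back: u = 0.9622 × 3.00 × 10^8 m/s.

2.89 × 10^8 m/s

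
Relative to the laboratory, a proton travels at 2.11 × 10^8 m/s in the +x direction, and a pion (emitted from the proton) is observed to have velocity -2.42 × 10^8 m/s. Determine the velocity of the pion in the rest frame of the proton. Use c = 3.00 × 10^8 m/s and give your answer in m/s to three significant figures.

v = 0.703c, u = -0.807c.
Invert the composition law: u' = (u − v)/(1 − uv/c²).
u' = (-0.807 − 0.703) / (1 − (-0.807)(0.703)) = -1.5100/1.5674 = -0.9634.
u' = -0.9634 × 3.00 × 10^8 m/s.

-2.89 × 10^8 m/s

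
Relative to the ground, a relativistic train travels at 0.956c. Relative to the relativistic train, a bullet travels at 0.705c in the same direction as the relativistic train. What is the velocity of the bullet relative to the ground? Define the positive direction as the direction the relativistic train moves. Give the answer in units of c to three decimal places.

With v = 0.956 and u' = 0.705 (in units of c),
u = (u' + v)/(1 + u'v/c²):
u = (0.705 + 0.956) / (1 + 0.705·0.956) = 1.6610/1.6740 = 0.9922

0.992c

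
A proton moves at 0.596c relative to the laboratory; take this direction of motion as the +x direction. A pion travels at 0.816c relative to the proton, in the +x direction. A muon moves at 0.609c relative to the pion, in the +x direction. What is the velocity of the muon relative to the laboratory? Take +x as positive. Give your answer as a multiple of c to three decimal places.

Apply u = (u' + v)/(1 + u'v/c²) successively, working outward toward the laboratory.
Start: velocity of the proton relative to the laboratory = 0.5960c.
Compose with the pion (u' = 0.816 in the proton frame): u_1 = (0.816 + 0.596) / (1 + 0.816·0.596) = 1.4120/1.4863 = 0.9500.
Compose with the muon (u' = 0.609 in the pion frame): u_2 = (0.609 + 0.950) / (1 + 0.609·0.950) = 1.5590/1.5785 = 0.9876.

0.988c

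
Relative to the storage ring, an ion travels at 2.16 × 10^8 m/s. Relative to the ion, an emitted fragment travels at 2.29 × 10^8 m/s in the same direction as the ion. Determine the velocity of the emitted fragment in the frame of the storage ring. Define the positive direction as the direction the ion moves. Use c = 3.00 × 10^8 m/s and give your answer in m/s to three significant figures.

2.87 × 10^8 m/s

In units of c (dividing by 3.00 × 10^8 m/s): v = 0.720, u' = 0.763.
u = (u' + v)/(1 + u'v/c²):
u = (0.763 + 0.720) / (1 + 0.763·0.720) = 1.4833/1.5496 = 0.9572
(Galilean addition would give +1.483c, exceeding c.)
Converting back: u = 0.9572 × 3.00 × 10^8 m/s.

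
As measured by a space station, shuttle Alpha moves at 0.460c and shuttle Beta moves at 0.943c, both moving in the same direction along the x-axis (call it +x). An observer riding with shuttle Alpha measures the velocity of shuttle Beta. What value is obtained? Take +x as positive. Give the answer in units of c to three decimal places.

β_A = 0.460, β_B = 0.943.
Transform to A's frame with the inverse velocity-addition law: u' = (u − v)/(1 − uv/c²), taking u = β_B and v = β_A.
u' = (0.943 − 0.460) / (1 − (0.460)(0.943)) = 0.4830/0.5662 = 0.8530.

+0.853c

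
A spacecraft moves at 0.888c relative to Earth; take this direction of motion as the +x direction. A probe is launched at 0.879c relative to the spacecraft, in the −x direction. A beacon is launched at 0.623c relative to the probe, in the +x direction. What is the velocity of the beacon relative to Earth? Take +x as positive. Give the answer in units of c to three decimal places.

+0.647c

Apply u = (u' + v)/(1 + u'v/c²) successively, working outward toward Earth.
Start: velocity of the spacecraft relative to Earth = 0.8880c.
Compose with the probe (u' = -0.879 in the spacecraft frame): u_1 = (-0.879 + 0.888) / (1 + (-0.879)·0.888) = 0.0090/0.2194 = 0.0410.
Compose with the beacon (u' = 0.623 in the probe frame): u_2 = (0.623 + 0.041) / (1 + 0.623·0.041) = 0.6640/1.0256 = 0.6475.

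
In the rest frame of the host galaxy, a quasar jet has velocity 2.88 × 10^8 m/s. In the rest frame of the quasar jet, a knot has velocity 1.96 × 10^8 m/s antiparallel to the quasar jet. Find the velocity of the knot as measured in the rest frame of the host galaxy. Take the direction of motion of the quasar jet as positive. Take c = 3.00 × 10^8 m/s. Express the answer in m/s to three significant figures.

+2.47 × 10^8 m/s

In units of c (dividing by 3.00 × 10^8 m/s): v = 0.960, u' = -0.653.
u = (u' + v)/(1 + u'v/c²):
u = (-0.653 + 0.960) / (1 + (-0.653)·0.960) = 0.3067/0.3728 = 0.8226
Converting back: u = 0.8226 × 3.00 × 10^8 m/s.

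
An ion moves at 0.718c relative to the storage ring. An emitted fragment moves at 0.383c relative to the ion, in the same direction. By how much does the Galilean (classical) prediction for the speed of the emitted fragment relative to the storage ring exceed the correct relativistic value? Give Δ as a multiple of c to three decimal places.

Δ = 0.237c

Galilean: u_cl = 0.383 + 0.718 = 1.1010.
Relativistic: u_rel = (0.383 + 0.718) / (1 + 0.383·0.718) = 1.1010/1.2750 = 0.8635.
Δ = 1.1010 − 0.8635 = 0.2375.
(The classical prediction exceeds c; the relativistic result does not.)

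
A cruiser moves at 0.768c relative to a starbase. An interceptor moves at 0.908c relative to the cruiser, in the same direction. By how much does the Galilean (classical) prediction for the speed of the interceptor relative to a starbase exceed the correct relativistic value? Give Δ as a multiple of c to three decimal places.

Galilean: u_cl = 0.908 + 0.768 = 1.6760.
Relativistic: u_rel = (0.908 + 0.768) / (1 + 0.908·0.768) = 1.6760/1.6973 = 0.9874.
Δ = 1.6760 − 0.9874 = 0.6886.
(The classical prediction exceeds c; the relativistic result does not.)

Δ = 0.689c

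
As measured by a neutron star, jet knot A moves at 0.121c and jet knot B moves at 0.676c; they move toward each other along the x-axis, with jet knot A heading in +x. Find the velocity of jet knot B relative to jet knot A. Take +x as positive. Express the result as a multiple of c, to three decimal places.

-0.737c

β_A = 0.121, β_B = -0.676.
Transform to A's frame with the inverse velocity-addition law: u' = (u − v)/(1 − uv/c²), taking u = β_B and v = β_A.
u' = (-0.676 − 0.121) / (1 − (0.121)(-0.676)) = -0.7970/1.0818 = -0.7367.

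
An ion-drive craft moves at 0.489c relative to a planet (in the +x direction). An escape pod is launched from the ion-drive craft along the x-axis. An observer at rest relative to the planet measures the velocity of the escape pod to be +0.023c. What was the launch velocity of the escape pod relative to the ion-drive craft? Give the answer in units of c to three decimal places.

Invert the composition law: u' = (u − v)/(1 − uv/c²).
u' = (0.023 − 0.489) / (1 − (0.023)(0.489)) = -0.4660/0.9888 = -0.4713.

-0.471c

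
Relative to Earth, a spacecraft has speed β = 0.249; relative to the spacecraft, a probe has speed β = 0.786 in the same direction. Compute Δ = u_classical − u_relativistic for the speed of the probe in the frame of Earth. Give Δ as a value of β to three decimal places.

Galilean: u_cl = 0.786 + 0.249 = 1.0350.
Relativistic: u_rel = (0.786 + 0.249) / (1 + 0.786·0.249) = 1.0350/1.1957 = 0.8656.
Δ = 1.0350 − 0.8656 = 0.1694.
(The classical prediction exceeds c; the relativistic result does not.)

Δ = 0.169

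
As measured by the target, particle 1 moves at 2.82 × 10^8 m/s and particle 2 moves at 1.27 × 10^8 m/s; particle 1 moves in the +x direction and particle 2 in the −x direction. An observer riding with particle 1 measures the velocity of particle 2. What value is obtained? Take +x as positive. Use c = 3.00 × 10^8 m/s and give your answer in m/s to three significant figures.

-2.93 × 10^8 m/s

β_A = 0.940, β_B = -0.423 (dividing each by c = 3.00 × 10^8 m/s).
Transform to A's frame with the inverse velocity-addition law: u' = (u − v)/(1 − uv/c²), taking u = β_B and v = β_A.
u' = (-0.423 − 0.940) / (1 − (0.940)(-0.423)) = -1.3633/1.3979 = -0.9752.
u' = -0.9752 × 3.00 × 10^8 m/s.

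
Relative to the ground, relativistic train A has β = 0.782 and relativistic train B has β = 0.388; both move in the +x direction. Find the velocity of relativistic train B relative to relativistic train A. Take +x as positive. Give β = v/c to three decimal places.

β_A = 0.782, β_B = 0.388.
Transform to A's frame with the inverse velocity-addition law: u' = (u − v)/(1 − uv/c²), taking u = β_B and v = β_A.
u' = (0.388 − 0.782) / (1 − (0.782)(0.388)) = -0.3940/0.6966 = -0.5656.

β = -0.566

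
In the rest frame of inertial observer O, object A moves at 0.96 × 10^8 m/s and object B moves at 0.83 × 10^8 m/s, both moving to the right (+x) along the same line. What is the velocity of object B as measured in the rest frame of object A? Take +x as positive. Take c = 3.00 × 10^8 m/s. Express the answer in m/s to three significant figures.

-1.43 × 10^7 m/s

β_A = 0.320, β_B = 0.277 (dividing each by c = 3.00 × 10^8 m/s).
Transform to A's frame with the inverse velocity-addition law: u' = (u − v)/(1 − uv/c²), taking u = β_B and v = β_A.
u' = (0.277 − 0.320) / (1 − (0.320)(0.277)) = -0.0433/0.9115 = -0.0475.
u' = -0.0475 × 3.00 × 10^8 m/s.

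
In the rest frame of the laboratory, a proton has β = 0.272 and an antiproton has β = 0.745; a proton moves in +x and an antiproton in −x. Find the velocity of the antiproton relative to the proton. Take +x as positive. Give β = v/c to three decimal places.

β = -0.846

β_A = 0.272, β_B = -0.745.
Transform to A's frame with the inverse velocity-addition law: u' = (u − v)/(1 − uv/c²), taking u = β_B and v = β_A.
u' = (-0.745 − 0.272) / (1 − (0.272)(-0.745)) = -1.0170/1.2026 = -0.8456.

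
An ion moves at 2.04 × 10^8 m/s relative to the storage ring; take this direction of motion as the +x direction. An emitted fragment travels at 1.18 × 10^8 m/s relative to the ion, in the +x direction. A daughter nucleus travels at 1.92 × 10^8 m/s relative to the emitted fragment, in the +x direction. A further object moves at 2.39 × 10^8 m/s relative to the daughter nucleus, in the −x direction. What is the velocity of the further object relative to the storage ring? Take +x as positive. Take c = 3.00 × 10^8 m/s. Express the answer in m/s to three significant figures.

Apply u = (u' + v)/(1 + u'v/c²) successively, working outward toward the storage ring.
(Dividing each given speed by c = 3.00 × 10^8 m/s to work in units of c.)
Start: velocity of the ion relative to the storage ring = 0.6800c.
Compose with the emitted fragment (u' = 0.393 in the ion frame): u_1 = (0.393 + 0.680) / (1 + 0.393·0.680) = 1.0733/1.2675 = 0.8468.
Compose with the daughter nucleus (u' = 0.640 in the emitted fragment frame): u_2 = (0.640 + 0.847) / (1 + 0.640·0.847) = 1.4868/1.5420 = 0.9642.
Compose with the further object (u' = -0.797 in the daughter nucleus frame): u_3 = (-0.797 + 0.964) / (1 + (-0.797)·0.964) = 0.1676/0.2318 = 0.7229.
So u = 0.7229 × 3.00 × 10^8 m/s.

+2.17 × 10^8 m/s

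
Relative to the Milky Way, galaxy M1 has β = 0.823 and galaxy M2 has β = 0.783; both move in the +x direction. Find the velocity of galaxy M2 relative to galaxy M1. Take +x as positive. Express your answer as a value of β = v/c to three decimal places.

β_A = 0.823, β_B = 0.783.
Transform to A's frame with the inverse velocity-addition law: u' = (u − v)/(1 − uv/c²), taking u = β_B and v = β_A.
u' = (0.783 − 0.823) / (1 − (0.823)(0.783)) = -0.0400/0.3556 = -0.1125.

β = -0.112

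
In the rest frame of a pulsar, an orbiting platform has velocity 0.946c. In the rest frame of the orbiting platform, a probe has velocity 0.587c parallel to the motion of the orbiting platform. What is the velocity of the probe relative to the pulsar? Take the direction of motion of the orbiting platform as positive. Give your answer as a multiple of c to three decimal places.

0.986c

With v = 0.946 and u' = 0.587 (in units of c),
u = (u' + v)/(1 + u'v/c²):
u = (0.587 + 0.946) / (1 + 0.587·0.946) = 1.5330/1.5553 = 0.9857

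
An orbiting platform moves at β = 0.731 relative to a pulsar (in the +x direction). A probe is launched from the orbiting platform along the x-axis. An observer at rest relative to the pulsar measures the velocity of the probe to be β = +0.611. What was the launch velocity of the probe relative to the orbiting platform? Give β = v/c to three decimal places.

β = -0.217

Invert the composition law: u' = (u − v)/(1 − uv/c²).
u' = (0.611 − 0.731) / (1 − (0.611)(0.731)) = -0.1200/0.5534 = -0.2169.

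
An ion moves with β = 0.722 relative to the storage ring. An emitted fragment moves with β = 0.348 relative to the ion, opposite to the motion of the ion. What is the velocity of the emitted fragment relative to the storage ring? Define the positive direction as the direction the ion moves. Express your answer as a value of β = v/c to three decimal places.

β = +0.500

With v = 0.722 and u' = -0.348 (in units of c),
u = (u' + v)/(1 + u'v/c²):
u = (-0.348 + 0.722) / (1 + (-0.348)·0.722) = 0.3740/0.7487 = 0.4995
(Galilean addition would give +0.374c.)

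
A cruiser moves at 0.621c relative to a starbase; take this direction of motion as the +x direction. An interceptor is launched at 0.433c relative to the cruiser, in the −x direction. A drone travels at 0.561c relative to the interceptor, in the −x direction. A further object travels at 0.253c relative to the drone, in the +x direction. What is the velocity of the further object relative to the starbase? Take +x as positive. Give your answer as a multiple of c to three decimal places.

-0.112c

Apply u = (u' + v)/(1 + u'v/c²) successively, working outward toward the starbase.
Start: velocity of the cruiser relative to the starbase = 0.6210c.
Compose with the interceptor (u' = -0.433 in the cruiser frame): u_1 = (-0.433 + 0.621) / (1 + (-0.433)·0.621) = 0.1880/0.7311 = 0.2571.
Compose with the drone (u' = -0.561 in the interceptor frame): u_2 = (-0.561 + 0.257) / (1 + (-0.561)·0.257) = -0.3039/0.8557 = -0.3551.
Compose with the further object (u' = 0.253 in the drone frame): u_3 = (0.253 + (-0.355)) / (1 + 0.253·(-0.355)) = -0.1021/0.9102 = -0.1122.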